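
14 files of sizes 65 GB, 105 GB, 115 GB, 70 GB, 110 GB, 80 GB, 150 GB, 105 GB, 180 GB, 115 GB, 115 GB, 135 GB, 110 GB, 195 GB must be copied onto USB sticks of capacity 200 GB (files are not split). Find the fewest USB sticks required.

11

Total = 195 + 180 + 150 + 135 + 115 + 115 + 115 + 110 + 110 + 105 + 105 + 80 + 70 + 65 = 1650 GB.
Lower bound: ⌈1650/200⌉ = 9 USB sticks.
Also, 11 files each exceed 100 GB, and no two of those can share a USB stick, so at least 11 USB sticks are needed.
A packing using 11 USB sticks:
  USB stick 1: 195 = 195
  USB stick 2: 180 = 180
  USB stick 3: 150 = 150
  USB stick 4: 135 + 65 = 200
  USB stick 5: 115 + 80 = 195
  USB stick 6: 115 + 70 = 185
  USB stick 7: 115 = 115
  USB stick 8: 110 = 110
  USB stick 9: 110 = 110
  USB stick 10: 105 = 105
  USB stick 11: 105 = 105
This matches the lower bound, so 11 is optimal.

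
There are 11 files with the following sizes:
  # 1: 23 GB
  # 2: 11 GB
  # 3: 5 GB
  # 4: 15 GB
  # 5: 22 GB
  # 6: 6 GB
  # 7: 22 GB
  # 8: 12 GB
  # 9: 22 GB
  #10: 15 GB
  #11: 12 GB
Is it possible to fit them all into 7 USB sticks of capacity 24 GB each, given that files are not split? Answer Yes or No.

Total = 165 GB; ⌈165/24⌉ = 7.
The bound of 7 does not rule out 7, but exhaustive search shows no assignment into 7 USB sticks of capacity 24 GB exists — the minimum is 8.

No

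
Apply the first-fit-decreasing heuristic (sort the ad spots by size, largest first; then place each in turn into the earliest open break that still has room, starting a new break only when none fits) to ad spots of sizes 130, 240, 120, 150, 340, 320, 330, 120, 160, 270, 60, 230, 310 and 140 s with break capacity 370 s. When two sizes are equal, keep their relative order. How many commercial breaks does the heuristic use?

9

Sorted descending: 340, 330, 320, 310, 270, 240, 230, 160, 150, 140, 130, 120, 120, 60.
  340 → break 1 (new)  [load 340/370]
  330 → break 2 (new)  [load 330/370]
  320 → break 3 (new)  [load 320/370]
  310 → break 4 (new)  [load 310/370]
  270 → break 5 (new)  [load 270/370]
  240 → break 6 (new)  [load 240/370]
  230 → break 7 (new)  [load 230/370]
  160 → break 8 (new)  [load 160/370]
  150 → break 8  [load 310/370]
  140 → break 7  [load 370/370]
  130 → break 6  [load 370/370]
  120 → break 9 (new)  [load 120/370]
  120 → break 9  [load 240/370]
  60 → break 4  [load 370/370]
9 commercial breaks opened.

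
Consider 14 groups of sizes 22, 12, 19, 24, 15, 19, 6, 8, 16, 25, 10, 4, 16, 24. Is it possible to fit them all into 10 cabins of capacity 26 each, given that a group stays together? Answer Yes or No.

Yes

A valid assignment using 10 cabins:
  cabin 1: 25 = 25
  cabin 2: 24 = 24
  cabin 3: 24 = 24
  cabin 4: 22 + 4 = 26
  cabin 5: 19 + 6 = 25
  cabin 6: 19 = 19
  cabin 7: 16 + 10 = 26
  cabin 8: 16 + 8 = 24
  cabin 9: 15 = 15
  cabin 10: 12 = 12
Every load is within 26, so 10 cabins suffice.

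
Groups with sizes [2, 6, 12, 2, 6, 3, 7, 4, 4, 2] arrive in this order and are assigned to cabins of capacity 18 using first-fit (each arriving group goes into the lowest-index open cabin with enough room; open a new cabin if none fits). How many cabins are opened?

3

  2 → cabin 1 (new)  [load 2/18]
  6 → cabin 1  [load 8/18]
  12 → cabin 2 (new)  [load 12/18]
  2 → cabin 1  [load 10/18]
  6 → cabin 1  [load 16/18]
  3 → cabin 2  [load 15/18]
  7 → cabin 3 (new)  [load 7/18]
  4 → cabin 3  [load 11/18]
  4 → cabin 3  [load 15/18]
  2 → cabin 1  [load 18/18]
3 cabins opened.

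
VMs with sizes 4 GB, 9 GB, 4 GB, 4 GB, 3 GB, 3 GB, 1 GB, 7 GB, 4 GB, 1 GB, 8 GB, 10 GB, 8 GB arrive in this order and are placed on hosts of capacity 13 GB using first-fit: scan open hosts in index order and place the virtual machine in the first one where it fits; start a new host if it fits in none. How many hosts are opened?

  4 → host 1 (new)  [load 4/13]
  9 → host 1  [load 13/13]
  4 → host 2 (new)  [load 4/13]
  4 → host 2  [load 8/13]
  3 → host 2  [load 11/13]
  3 → host 3 (new)  [load 3/13]
  1 → host 2  [load 12/13]
  7 → host 3  [load 10/13]
  4 → host 4 (new)  [load 4/13]
  1 → host 2  [load 13/13]
  8 → host 4  [load 12/13]
  10 → host 5 (new)  [load 10/13]
  8 → host 6 (new)  [load 8/13]
6 hosts opened.

6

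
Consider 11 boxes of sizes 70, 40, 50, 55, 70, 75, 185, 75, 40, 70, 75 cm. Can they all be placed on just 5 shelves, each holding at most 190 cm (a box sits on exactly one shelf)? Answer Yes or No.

Yes

A valid assignment using 5 shelves:
  shelf 1: 185 = 185
  shelf 2: 75 + 75 + 40 = 190
  shelf 3: 75 + 70 + 40 = 185
  shelf 4: 70 + 70 + 50 = 190
  shelf 5: 55 = 55
Every load is within 190 cm, so 5 shelves suffice.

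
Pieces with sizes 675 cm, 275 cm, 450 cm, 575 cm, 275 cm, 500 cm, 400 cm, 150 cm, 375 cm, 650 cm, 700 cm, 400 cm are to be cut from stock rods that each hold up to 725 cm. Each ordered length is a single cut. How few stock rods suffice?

Total = 700 + 675 + 650 + 575 + 500 + 450 + 400 + 400 + 375 + 275 + 275 + 150 = 5425 cm.
Lower bound: ⌈5425/725⌉ = 8 stock rods.
Also, 9 pieces each exceed 725/2 cm, and no two of those can share a stock rod, so at least 9 stock rods are needed.
A packing using 9 stock rods:
  stock rod 1: 700 = 700
  stock rod 2: 675 = 675
  stock rod 3: 650 = 650
  stock rod 4: 575 + 150 = 725
  stock rod 5: 500 = 500
  stock rod 6: 450 + 275 = 725
  stock rod 7: 400 + 275 = 675
  stock rod 8: 400 = 400
  stock rod 9: 375 = 375
This matches the lower bound, so 9 is optimal.

9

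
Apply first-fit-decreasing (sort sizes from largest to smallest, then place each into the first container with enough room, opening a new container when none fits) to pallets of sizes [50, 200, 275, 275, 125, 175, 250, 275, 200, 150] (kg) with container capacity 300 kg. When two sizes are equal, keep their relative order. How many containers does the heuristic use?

8

Sorted descending: 275, 275, 275, 250, 200, 200, 175, 150, 125, 50.
  275 → container 1 (new)  [load 275/300]
  275 → container 2 (new)  [load 275/300]
  275 → container 3 (new)  [load 275/300]
  250 → container 4 (new)  [load 250/300]
  200 → container 5 (new)  [load 200/300]
  200 → container 6 (new)  [load 200/300]
  175 → container 7 (new)  [load 175/300]
  150 → container 8 (new)  [load 150/300]
  125 → container 7  [load 300/300]
  50 → container 4  [load 300/300]
8 containers opened.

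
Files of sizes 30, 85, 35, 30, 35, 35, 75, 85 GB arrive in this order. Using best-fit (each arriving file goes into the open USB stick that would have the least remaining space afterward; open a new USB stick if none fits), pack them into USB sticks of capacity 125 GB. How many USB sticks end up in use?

  30 → USB stick 1 (new)  [load 30/125]
  85 → USB stick 1  [load 115/125]
  35 → USB stick 2 (new)  [load 35/125]
  30 → USB stick 2  [load 65/125]
  35 → USB stick 2  [load 100/125]
  35 → USB stick 3 (new)  [load 35/125]
  75 → USB stick 3  [load 110/125]
  85 → USB stick 4 (new)  [load 85/125]
4 USB sticks opened.

4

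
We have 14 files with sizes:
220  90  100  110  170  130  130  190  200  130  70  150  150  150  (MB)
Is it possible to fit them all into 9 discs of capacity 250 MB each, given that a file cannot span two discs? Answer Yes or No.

Total = 1990 MB; ⌈1990/250⌉ = 8.
10 files each exceed half the capacity and cannot share a disc, forcing at least 10 discs.
At least 10 discs are required, but only 9 are allowed.

No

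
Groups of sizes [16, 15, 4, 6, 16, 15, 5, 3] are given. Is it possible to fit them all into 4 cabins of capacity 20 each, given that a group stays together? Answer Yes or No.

Total = 80; ⌈80/20⌉ = 4.
The bound of 4 does not rule out 4, but exhaustive search shows no assignment into 4 cabins of capacity 20 exists — the minimum is 5.

No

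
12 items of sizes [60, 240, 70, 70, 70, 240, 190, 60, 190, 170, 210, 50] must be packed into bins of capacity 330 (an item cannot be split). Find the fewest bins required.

6

Total = 240 + 240 + 210 + 190 + 190 + 170 + 70 + 70 + 70 + 60 + 60 + 50 = 1620.
Lower bound: ⌈1620/330⌉ = 5 bins.
Also, 6 items each exceed 165, and no two of those can share a bin, so at least 6 bins are needed.
A packing using 6 bins:
  bin 1: 240 + 70 = 310
  bin 2: 240 + 70 = 310
  bin 3: 210 + 70 + 50 = 330
  bin 4: 190 + 60 + 60 = 310
  bin 5: 190 = 190
  bin 6: 170 = 170
This matches the lower bound, so 6 is optimal.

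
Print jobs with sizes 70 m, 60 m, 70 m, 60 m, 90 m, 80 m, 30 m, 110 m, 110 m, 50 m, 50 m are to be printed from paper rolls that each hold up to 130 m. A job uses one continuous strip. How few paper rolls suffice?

Total = 110 + 110 + 90 + 80 + 70 + 70 + 60 + 60 + 50 + 50 + 30 = 780 m.
Lower bound: ⌈780/130⌉ = 6 paper rolls.
A packing using 7 paper rolls:
  roll 1: 110 = 110
  roll 2: 110 = 110
  roll 3: 90 + 30 = 120
  roll 4: 80 + 50 = 130
  roll 5: 70 + 60 = 130
  roll 6: 70 + 60 = 130
  roll 7: 50 = 50
No arrangement into 6 paper rolls stays within capacity, so 7 is optimal.

7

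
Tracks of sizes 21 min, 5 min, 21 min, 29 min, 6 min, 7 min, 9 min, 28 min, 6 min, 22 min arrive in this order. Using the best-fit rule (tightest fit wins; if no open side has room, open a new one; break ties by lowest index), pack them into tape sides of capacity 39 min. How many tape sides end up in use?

5

  21 → side 1 (new)  [load 21/39]
  5 → side 1  [load 26/39]
  21 → side 2 (new)  [load 21/39]
  29 → side 3 (new)  [load 29/39]
  6 → side 3  [load 35/39]
  7 → side 1  [load 33/39]
  9 → side 2  [load 30/39]
  28 → side 4 (new)  [load 28/39]
  6 → side 1  [load 39/39]
  22 → side 5 (new)  [load 22/39]
5 tape sides opened.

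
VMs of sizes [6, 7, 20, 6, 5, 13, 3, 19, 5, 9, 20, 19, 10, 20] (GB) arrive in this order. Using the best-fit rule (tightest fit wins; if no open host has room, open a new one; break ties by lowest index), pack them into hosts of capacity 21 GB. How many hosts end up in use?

  6 → host 1 (new)  [load 6/21]
  7 → host 1  [load 13/21]
  20 → host 2 (new)  [load 20/21]
  6 → host 1  [load 19/21]
  5 → host 3 (new)  [load 5/21]
  13 → host 3  [load 18/21]
  3 → host 3  [load 21/21]
  19 → host 4 (new)  [load 19/21]
  5 → host 5 (new)  [load 5/21]
  9 → host 5  [load 14/21]
  20 → host 6 (new)  [load 20/21]
  19 → host 7 (new)  [load 19/21]
  10 → host 8 (new)  [load 10/21]
  20 → host 9 (new)  [load 20/21]
9 hosts opened.

9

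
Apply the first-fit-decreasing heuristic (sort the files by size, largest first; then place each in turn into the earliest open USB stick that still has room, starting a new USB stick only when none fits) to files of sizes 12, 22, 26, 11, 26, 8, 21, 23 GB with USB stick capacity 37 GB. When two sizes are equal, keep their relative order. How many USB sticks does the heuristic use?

5

Sorted descending: 26, 26, 23, 22, 21, 12, 11, 8.
  26 → USB stick 1 (new)  [load 26/37]
  26 → USB stick 2 (new)  [load 26/37]
  23 → USB stick 3 (new)  [load 23/37]
  22 → USB stick 4 (new)  [load 22/37]
  21 → USB stick 5 (new)  [load 21/37]
  12 → USB stick 3  [load 35/37]
  11 → USB stick 1  [load 37/37]
  8 → USB stick 2  [load 34/37]
5 USB sticks opened.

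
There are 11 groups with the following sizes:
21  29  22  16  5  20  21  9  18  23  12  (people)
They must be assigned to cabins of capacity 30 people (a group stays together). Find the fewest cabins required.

Total = 29 + 23 + 22 + 21 + 21 + 20 + 18 + 16 + 12 + 9 + 5 = 196 people.
Lower bound: ⌈196/30⌉ = 7 cabins.
Also, 8 groups each exceed 15 people, and no two of those can share a cabin, so at least 8 cabins are needed.
A packing using 8 cabins:
  cabin 1: 29 = 29
  cabin 2: 23 + 5 = 28
  cabin 3: 22 = 22
  cabin 4: 21 + 9 = 30
  cabin 5: 21 = 21
  cabin 6: 20 = 20
  cabin 7: 18 + 12 = 30
  cabin 8: 16 = 16
This matches the lower bound, so 8 is optimal.

8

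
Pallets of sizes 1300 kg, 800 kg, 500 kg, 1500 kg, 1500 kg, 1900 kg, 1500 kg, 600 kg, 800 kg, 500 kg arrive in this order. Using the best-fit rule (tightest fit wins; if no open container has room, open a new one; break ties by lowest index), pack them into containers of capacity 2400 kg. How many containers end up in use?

5

  1300 → container 1 (new)  [load 1300/2400]
  800 → container 1  [load 2100/2400]
  500 → container 2 (new)  [load 500/2400]
  1500 → container 2  [load 2000/2400]
  1500 → container 3 (new)  [load 1500/2400]
  1900 → container 4 (new)  [load 1900/2400]
  1500 → container 5 (new)  [load 1500/2400]
  600 → container 3  [load 2100/2400]
  800 → container 5  [load 2300/2400]
  500 → container 4  [load 2400/2400]
5 containers opened.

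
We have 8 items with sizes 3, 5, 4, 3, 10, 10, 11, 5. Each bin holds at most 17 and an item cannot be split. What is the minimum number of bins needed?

4

Total = 11 + 10 + 10 + 5 + 5 + 4 + 3 + 3 = 51.
Lower bound: ⌈51/17⌉ = 3 bins.
A packing using 4 bins:
  bin 1: 11 + 5 = 16
  bin 2: 10 + 5 = 15
  bin 3: 10 + 4 + 3 = 17
  bin 4: 3 = 3
No arrangement into 3 bins stays within capacity, so 4 is optimal.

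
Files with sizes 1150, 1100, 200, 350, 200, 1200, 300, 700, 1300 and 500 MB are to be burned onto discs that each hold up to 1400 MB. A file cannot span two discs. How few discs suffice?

6

Total = 1300 + 1200 + 1150 + 1100 + 700 + 500 + 350 + 300 + 200 + 200 = 7000 MB.
Lower bound: ⌈7000/1400⌉ = 5 discs.
A packing using 6 discs:
  disc 1: 1300 = 1300
  disc 2: 1200 + 200 = 1400
  disc 3: 1150 + 200 = 1350
  disc 4: 1100 + 300 = 1400
  disc 5: 700 + 500 = 1200
  disc 6: 350 = 350
No arrangement into 5 discs stays within capacity, so 6 is optimal.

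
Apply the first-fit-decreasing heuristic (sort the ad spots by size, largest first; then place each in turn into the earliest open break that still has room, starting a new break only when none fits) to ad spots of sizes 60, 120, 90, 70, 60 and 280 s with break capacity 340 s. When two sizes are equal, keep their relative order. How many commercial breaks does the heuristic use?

Sorted descending: 280, 120, 90, 70, 60, 60.
  280 → break 1 (new)  [load 280/340]
  120 → break 2 (new)  [load 120/340]
  90 → break 2  [load 210/340]
  70 → break 2  [load 280/340]
  60 → break 1  [load 340/340]
  60 → break 2  [load 340/340]
2 commercial breaks opened.

2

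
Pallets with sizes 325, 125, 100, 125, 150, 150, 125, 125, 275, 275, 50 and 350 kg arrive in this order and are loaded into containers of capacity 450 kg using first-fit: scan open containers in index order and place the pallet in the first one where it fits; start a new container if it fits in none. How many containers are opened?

6

  325 → container 1 (new)  [load 325/450]
  125 → container 1  [load 450/450]
  100 → container 2 (new)  [load 100/450]
  125 → container 2  [load 225/450]
  150 → container 2  [load 375/450]
  150 → container 3 (new)  [load 150/450]
  125 → container 3  [load 275/450]
  125 → container 3  [load 400/450]
  275 → container 4 (new)  [load 275/450]
  275 → container 5 (new)  [load 275/450]
  50 → container 2  [load 425/450]
  350 → container 6 (new)  [load 350/450]
6 containers opened.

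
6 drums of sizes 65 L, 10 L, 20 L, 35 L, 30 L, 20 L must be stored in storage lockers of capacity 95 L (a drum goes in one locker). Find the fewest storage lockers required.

2

Total = 65 + 35 + 30 + 20 + 20 + 10 = 180 L.
Lower bound: ⌈180/95⌉ = 2 storage lockers.
A packing using 2 storage lockers:
  locker 1: 65 + 30 = 95
  locker 2: 35 + 20 + 20 + 10 = 85
This matches the lower bound, so 2 is optimal.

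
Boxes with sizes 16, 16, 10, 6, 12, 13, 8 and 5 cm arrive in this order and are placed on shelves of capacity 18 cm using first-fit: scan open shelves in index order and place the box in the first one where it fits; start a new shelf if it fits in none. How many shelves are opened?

6

  16 → shelf 1 (new)  [load 16/18]
  16 → shelf 2 (new)  [load 16/18]
  10 → shelf 3 (new)  [load 10/18]
  6 → shelf 3  [load 16/18]
  12 → shelf 4 (new)  [load 12/18]
  13 → shelf 5 (new)  [load 13/18]
  8 → shelf 6 (new)  [load 8/18]
  5 → shelf 4  [load 17/18]
6 shelves opened.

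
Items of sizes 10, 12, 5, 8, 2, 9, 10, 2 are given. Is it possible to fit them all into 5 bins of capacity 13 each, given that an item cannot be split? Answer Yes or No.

A valid assignment using 5 bins:
  bin 1: 12 = 12
  bin 2: 10 + 2 = 12
  bin 3: 10 + 2 = 12
  bin 4: 9 = 9
  bin 5: 8 + 5 = 13
Every load is within 13, so 5 bins suffice.

Yes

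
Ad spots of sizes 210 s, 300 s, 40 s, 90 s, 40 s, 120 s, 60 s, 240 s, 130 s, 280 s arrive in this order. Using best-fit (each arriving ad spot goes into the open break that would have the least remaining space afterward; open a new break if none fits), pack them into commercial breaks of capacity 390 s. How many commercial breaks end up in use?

5

  210 → break 1 (new)  [load 210/390]
  300 → break 2 (new)  [load 300/390]
  40 → break 2  [load 340/390]
  90 → break 1  [load 300/390]
  40 → break 2  [load 380/390]
  120 → break 3 (new)  [load 120/390]
  60 → break 1  [load 360/390]
  240 → break 3  [load 360/390]
  130 → break 4 (new)  [load 130/390]
  280 → break 5 (new)  [load 280/390]
5 commercial breaks opened.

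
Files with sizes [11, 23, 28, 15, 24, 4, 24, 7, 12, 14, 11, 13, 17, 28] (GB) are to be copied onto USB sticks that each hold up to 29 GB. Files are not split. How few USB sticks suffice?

9

Total = 28 + 28 + 24 + 24 + 23 + 17 + 15 + 14 + 13 + 12 + 11 + 11 + 7 + 4 = 231 GB.
Lower bound: ⌈231/29⌉ = 8 USB sticks.
A packing using 9 USB sticks:
  USB stick 1: 28 = 28
  USB stick 2: 28 = 28
  USB stick 3: 24 + 4 = 28
  USB stick 4: 24 = 24
  USB stick 5: 23 = 23
  USB stick 6: 17 + 12 = 29
  USB stick 7: 15 + 14 = 29
  USB stick 8: 13 + 11 = 24
  USB stick 9: 11 + 7 = 18
No arrangement into 8 USB sticks stays within capacity, so 9 is optimal.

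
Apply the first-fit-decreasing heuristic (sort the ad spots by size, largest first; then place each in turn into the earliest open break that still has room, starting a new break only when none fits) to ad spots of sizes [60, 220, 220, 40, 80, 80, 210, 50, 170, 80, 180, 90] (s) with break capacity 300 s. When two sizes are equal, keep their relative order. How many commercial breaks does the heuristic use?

Sorted descending: 220, 220, 210, 180, 170, 90, 80, 80, 80, 60, 50, 40.
  220 → break 1 (new)  [load 220/300]
  220 → break 2 (new)  [load 220/300]
  210 → break 3 (new)  [load 210/300]
  180 → break 4 (new)  [load 180/300]
  170 → break 5 (new)  [load 170/300]
  90 → break 3  [load 300/300]
  80 → break 1  [load 300/300]
  80 → break 2  [load 300/300]
  80 → break 4  [load 260/300]
  60 → break 5  [load 230/300]
  50 → break 5  [load 280/300]
  40 → break 4  [load 300/300]
5 commercial breaks opened.

5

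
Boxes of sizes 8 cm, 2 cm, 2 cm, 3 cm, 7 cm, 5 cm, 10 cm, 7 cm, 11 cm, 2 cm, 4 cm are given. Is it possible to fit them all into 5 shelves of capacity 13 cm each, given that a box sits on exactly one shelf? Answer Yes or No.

A valid assignment using 5 shelves:
  shelf 1: 11 + 2 = 13
  shelf 2: 10 + 3 = 13
  shelf 3: 8 + 5 = 13
  shelf 4: 7 + 4 + 2 = 13
  shelf 5: 7 + 2 = 9
Every load is within 13 cm, so 5 shelves suffice.

Yes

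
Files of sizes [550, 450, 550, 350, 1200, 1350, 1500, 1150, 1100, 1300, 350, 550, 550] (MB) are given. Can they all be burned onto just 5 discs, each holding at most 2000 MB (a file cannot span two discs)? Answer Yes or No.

No

Total = 10950 MB; ⌈10950/2000⌉ = 6.
At least 6 discs are required, but only 5 are allowed.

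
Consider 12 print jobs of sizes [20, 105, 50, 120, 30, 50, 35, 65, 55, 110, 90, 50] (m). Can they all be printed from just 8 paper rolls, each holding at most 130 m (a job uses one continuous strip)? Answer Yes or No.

A valid assignment using 7 paper rolls:
  roll 1: 120 = 120
  roll 2: 110 + 20 = 130
  roll 3: 105 = 105
  roll 4: 90 + 35 = 125
  roll 5: 65 + 55 = 120
  roll 6: 50 + 50 + 30 = 130
  roll 7: 50 = 50
That uses only 7 ≤ 8, so 8 paper rolls are enough.

Yes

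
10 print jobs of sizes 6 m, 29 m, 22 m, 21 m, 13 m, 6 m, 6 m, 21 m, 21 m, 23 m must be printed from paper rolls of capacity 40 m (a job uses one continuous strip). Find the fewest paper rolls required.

Total = 29 + 23 + 22 + 21 + 21 + 21 + 13 + 6 + 6 + 6 = 168 m.
Lower bound: ⌈168/40⌉ = 5 paper rolls.
Also, 6 print jobs each exceed 20 m, and no two of those can share a roll, so at least 6 paper rolls are needed.
A packing using 6 paper rolls:
  roll 1: 29 + 6 = 35
  roll 2: 23 + 13 = 36
  roll 3: 22 + 6 + 6 = 34
  roll 4: 21 = 21
  roll 5: 21 = 21
  roll 6: 21 = 21
This matches the lower bound, so 6 is optimal.

6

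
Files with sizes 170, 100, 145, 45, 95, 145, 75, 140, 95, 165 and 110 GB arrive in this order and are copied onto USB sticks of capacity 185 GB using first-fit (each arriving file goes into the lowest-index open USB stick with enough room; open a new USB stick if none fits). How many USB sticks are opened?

9

  170 → USB stick 1 (new)  [load 170/185]
  100 → USB stick 2 (new)  [load 100/185]
  145 → USB stick 3 (new)  [load 145/185]
  45 → USB stick 2  [load 145/185]
  95 → USB stick 4 (new)  [load 95/185]
  145 → USB stick 5 (new)  [load 145/185]
  75 → USB stick 4  [load 170/185]
  140 → USB stick 6 (new)  [load 140/185]
  95 → USB stick 7 (new)  [load 95/185]
  165 → USB stick 8 (new)  [load 165/185]
  110 → USB stick 9 (new)  [load 110/185]
9 USB sticks opened.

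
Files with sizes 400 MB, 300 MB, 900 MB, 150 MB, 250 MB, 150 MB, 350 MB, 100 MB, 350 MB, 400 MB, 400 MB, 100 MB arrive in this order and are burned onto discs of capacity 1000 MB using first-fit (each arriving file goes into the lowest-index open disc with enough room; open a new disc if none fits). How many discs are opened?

4

  400 → disc 1 (new)  [load 400/1000]
  300 → disc 1  [load 700/1000]
  900 → disc 2 (new)  [load 900/1000]
  150 → disc 1  [load 850/1000]
  250 → disc 3 (new)  [load 250/1000]
  150 → disc 1  [load 1000/1000]
  350 → disc 3  [load 600/1000]
  100 → disc 2  [load 1000/1000]
  350 → disc 3  [load 950/1000]
  400 → disc 4 (new)  [load 400/1000]
  400 → disc 4  [load 800/1000]
  100 → disc 4  [load 900/1000]
4 discs opened.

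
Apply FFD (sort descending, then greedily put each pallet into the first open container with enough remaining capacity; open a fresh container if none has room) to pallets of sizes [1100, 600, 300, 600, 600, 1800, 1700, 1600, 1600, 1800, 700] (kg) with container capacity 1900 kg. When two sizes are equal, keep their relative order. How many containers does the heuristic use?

Sorted descending: 1800, 1800, 1700, 1600, 1600, 1100, 700, 600, 600, 600, 300.
  1800 → container 1 (new)  [load 1800/1900]
  1800 → container 2 (new)  [load 1800/1900]
  1700 → container 3 (new)  [load 1700/1900]
  1600 → container 4 (new)  [load 1600/1900]
  1600 → container 5 (new)  [load 1600/1900]
  1100 → container 6 (new)  [load 1100/1900]
  700 → container 6  [load 1800/1900]
  600 → container 7 (new)  [load 600/1900]
  600 → container 7  [load 1200/1900]
  600 → container 7  [load 1800/1900]
  300 → container 4  [load 1900/1900]
7 containers opened.

7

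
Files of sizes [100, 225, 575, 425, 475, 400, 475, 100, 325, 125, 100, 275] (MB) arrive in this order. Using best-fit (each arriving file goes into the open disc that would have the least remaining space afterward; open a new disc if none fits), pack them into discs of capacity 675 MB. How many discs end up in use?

  100 → disc 1 (new)  [load 100/675]
  225 → disc 1  [load 325/675]
  575 → disc 2 (new)  [load 575/675]
  425 → disc 3 (new)  [load 425/675]
  475 → disc 4 (new)  [load 475/675]
  400 → disc 5 (new)  [load 400/675]
  475 → disc 6 (new)  [load 475/675]
  100 → disc 2  [load 675/675]
  325 → disc 1  [load 650/675]
  125 → disc 4  [load 600/675]
  100 → disc 6  [load 575/675]
  275 → disc 5  [load 675/675]
6 discs opened.

6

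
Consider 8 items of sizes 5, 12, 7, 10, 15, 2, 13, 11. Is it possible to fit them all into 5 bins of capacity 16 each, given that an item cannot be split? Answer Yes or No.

No

Total = 75; ⌈75/16⌉ = 5.
The bound of 5 does not rule out 5, but exhaustive search shows no assignment into 5 bins of capacity 16 exists — the minimum is 6.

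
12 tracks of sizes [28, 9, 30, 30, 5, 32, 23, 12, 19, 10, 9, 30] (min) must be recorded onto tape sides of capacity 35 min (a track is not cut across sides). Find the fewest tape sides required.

8

Total = 32 + 30 + 30 + 30 + 28 + 23 + 19 + 12 + 10 + 9 + 9 + 5 = 237 min.
Lower bound: ⌈237/35⌉ = 7 tape sides.
A packing using 8 tape sides:
  side 1: 32 = 32
  side 2: 30 + 5 = 35
  side 3: 30 = 30
  side 4: 30 = 30
  side 5: 28 = 28
  side 6: 23 + 12 = 35
  side 7: 19 + 10 = 29
  side 8: 9 + 9 = 18
No arrangement into 7 tape sides stays within capacity, so 8 is optimal.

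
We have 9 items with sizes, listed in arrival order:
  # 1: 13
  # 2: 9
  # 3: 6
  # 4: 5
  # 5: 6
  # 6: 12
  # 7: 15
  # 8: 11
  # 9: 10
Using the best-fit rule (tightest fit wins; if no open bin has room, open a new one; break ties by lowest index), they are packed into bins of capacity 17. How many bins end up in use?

  13 → bin 1 (new)  [load 13/17]
  9 → bin 2 (new)  [load 9/17]
  6 → bin 2  [load 15/17]
  5 → bin 3 (new)  [load 5/17]
  6 → bin 3  [load 11/17]
  12 → bin 4 (new)  [load 12/17]
  15 → bin 5 (new)  [load 15/17]
  11 → bin 6 (new)  [load 11/17]
  10 → bin 7 (new)  [load 10/17]
7 bins opened.

7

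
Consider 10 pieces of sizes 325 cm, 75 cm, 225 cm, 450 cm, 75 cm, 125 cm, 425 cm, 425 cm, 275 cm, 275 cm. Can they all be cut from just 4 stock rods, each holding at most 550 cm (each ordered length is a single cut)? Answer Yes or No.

No

Total = 2675 cm; ⌈2675/550⌉ = 5.
At least 5 stock rods are required, but only 4 are allowed.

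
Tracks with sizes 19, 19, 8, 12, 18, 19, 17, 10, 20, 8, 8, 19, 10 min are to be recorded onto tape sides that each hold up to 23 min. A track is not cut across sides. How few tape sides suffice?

Total = 20 + 19 + 19 + 19 + 19 + 18 + 17 + 12 + 10 + 10 + 8 + 8 + 8 = 187 min.
Lower bound: ⌈187/23⌉ = 9 tape sides.
A packing using 10 tape sides:
  side 1: 20 = 20
  side 2: 19 = 19
  side 3: 19 = 19
  side 4: 19 = 19
  side 5: 19 = 19
  side 6: 18 = 18
  side 7: 17 = 17
  side 8: 12 + 10 = 22
  side 9: 10 + 8 = 18
  side 10: 8 + 8 = 16
No arrangement into 9 tape sides stays within capacity, so 10 is optimal.

10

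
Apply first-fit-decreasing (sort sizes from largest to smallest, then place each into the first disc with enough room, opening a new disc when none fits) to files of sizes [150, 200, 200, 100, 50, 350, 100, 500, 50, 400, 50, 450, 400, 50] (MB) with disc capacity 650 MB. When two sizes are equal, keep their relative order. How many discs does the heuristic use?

Sorted descending: 500, 450, 400, 400, 350, 200, 200, 150, 100, 100, 50, 50, 50, 50.
  500 → disc 1 (new)  [load 500/650]
  450 → disc 2 (new)  [load 450/650]
  400 → disc 3 (new)  [load 400/650]
  400 → disc 4 (new)  [load 400/650]
  350 → disc 5 (new)  [load 350/650]
  200 → disc 2  [load 650/650]
  200 → disc 3  [load 600/650]
  150 → disc 1  [load 650/650]
  100 → disc 4  [load 500/650]
  100 → disc 4  [load 600/650]
  50 → disc 3  [load 650/650]
  50 → disc 4  [load 650/650]
  50 → disc 5  [load 400/650]
  50 → disc 5  [load 450/650]
5 discs opened.

5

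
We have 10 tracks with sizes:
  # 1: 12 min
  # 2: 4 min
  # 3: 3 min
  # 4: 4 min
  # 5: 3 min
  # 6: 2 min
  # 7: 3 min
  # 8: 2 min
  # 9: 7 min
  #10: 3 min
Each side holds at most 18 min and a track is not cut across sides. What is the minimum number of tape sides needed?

Total = 12 + 7 + 4 + 4 + 3 + 3 + 3 + 3 + 2 + 2 = 43 min.
Lower bound: ⌈43/18⌉ = 3 tape sides.
A packing using 3 tape sides:
  side 1: 12 + 4 + 2 = 18
  side 2: 7 + 4 + 3 + 3 = 17
  side 3: 3 + 3 + 2 = 8
This matches the lower bound, so 3 is optimal.

3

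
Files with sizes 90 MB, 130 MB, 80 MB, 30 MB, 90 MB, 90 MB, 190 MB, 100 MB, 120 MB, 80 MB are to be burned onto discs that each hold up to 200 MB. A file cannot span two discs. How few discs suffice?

Total = 190 + 130 + 120 + 100 + 90 + 90 + 90 + 80 + 80 + 30 = 1000 MB.
Lower bound: ⌈1000/200⌉ = 5 discs.
A packing using 6 discs:
  disc 1: 190 = 190
  disc 2: 130 + 30 = 160
  disc 3: 120 + 80 = 200
  disc 4: 100 + 90 = 190
  disc 5: 90 + 90 = 180
  disc 6: 80 = 80
No arrangement into 5 discs stays within capacity, so 6 is optimal.

6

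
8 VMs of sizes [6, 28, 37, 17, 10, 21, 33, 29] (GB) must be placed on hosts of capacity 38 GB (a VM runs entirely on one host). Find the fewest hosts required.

5

Total = 37 + 33 + 29 + 28 + 21 + 17 + 10 + 6 = 181 GB.
Lower bound: ⌈181/38⌉ = 5 hosts.
A packing using 5 hosts:
  host 1: 37 = 37
  host 2: 33 = 33
  host 3: 29 + 6 = 35
  host 4: 28 + 10 = 38
  host 5: 21 + 17 = 38
This matches the lower bound, so 5 is optimal.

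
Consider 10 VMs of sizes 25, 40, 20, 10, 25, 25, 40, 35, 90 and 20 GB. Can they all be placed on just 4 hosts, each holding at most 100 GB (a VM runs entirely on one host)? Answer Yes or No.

Yes

A valid assignment using 4 hosts:
  host 1: 90 + 10 = 100
  host 2: 40 + 40 + 20 = 100
  host 3: 35 + 25 + 25 = 85
  host 4: 25 + 20 = 45
Every load is within 100 GB, so 4 hosts suffice.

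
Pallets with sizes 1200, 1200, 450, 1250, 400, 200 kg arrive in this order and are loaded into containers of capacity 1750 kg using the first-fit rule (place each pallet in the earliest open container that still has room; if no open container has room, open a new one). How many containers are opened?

3

  1200 → container 1 (new)  [load 1200/1750]
  1200 → container 2 (new)  [load 1200/1750]
  450 → container 1  [load 1650/1750]
  1250 → container 3 (new)  [load 1250/1750]
  400 → container 2  [load 1600/1750]
  200 → container 3  [load 1450/1750]
3 containers opened.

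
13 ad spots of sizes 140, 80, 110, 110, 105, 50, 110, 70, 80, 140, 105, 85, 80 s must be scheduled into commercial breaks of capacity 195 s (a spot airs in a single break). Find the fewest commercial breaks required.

Total = 140 + 140 + 110 + 110 + 110 + 105 + 105 + 85 + 80 + 80 + 80 + 70 + 50 = 1265 s.
Lower bound: ⌈1265/195⌉ = 7 commercial breaks.
A packing using 7 commercial breaks:
  break 1: 140 + 50 = 190
  break 2: 140 = 140
  break 3: 110 + 85 = 195
  break 4: 110 + 80 = 190
  break 5: 110 + 80 = 190
  break 6: 105 + 80 = 185
  break 7: 105 + 70 = 175
This matches the lower bound, so 7 is optimal.

7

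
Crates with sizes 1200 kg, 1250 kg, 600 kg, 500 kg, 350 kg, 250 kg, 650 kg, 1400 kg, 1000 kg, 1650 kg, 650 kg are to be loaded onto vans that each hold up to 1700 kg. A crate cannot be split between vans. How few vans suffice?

Total = 1650 + 1400 + 1250 + 1200 + 1000 + 650 + 650 + 600 + 500 + 350 + 250 = 9500 kg.
Lower bound: ⌈9500/1700⌉ = 6 vans.
A packing using 6 vans:
  van 1: 1650 = 1650
  van 2: 1400 + 250 = 1650
  van 3: 1250 + 350 = 1600
  van 4: 1200 + 500 = 1700
  van 5: 1000 + 650 = 1650
  van 6: 650 + 600 = 1250
This matches the lower bound, so 6 is optimal.

6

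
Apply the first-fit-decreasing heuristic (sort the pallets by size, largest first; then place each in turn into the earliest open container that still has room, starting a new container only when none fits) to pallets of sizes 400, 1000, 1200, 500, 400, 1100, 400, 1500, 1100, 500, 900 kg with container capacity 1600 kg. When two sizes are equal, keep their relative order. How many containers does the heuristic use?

6

Sorted descending: 1500, 1200, 1100, 1100, 1000, 900, 500, 500, 400, 400, 400.
  1500 → container 1 (new)  [load 1500/1600]
  1200 → container 2 (new)  [load 1200/1600]
  1100 → container 3 (new)  [load 1100/1600]
  1100 → container 4 (new)  [load 1100/1600]
  1000 → container 5 (new)  [load 1000/1600]
  900 → container 6 (new)  [load 900/1600]
  500 → container 3  [load 1600/1600]
  500 → container 4  [load 1600/1600]
  400 → container 2  [load 1600/1600]
  400 → container 5  [load 1400/1600]
  400 → container 6  [load 1300/1600]
6 containers opened.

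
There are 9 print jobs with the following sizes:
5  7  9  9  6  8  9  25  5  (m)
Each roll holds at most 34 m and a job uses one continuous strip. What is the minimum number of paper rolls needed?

Total = 25 + 9 + 9 + 9 + 8 + 7 + 6 + 5 + 5 = 83 m.
Lower bound: ⌈83/34⌉ = 3 paper rolls.
A packing using 3 paper rolls:
  roll 1: 25 + 9 = 34
  roll 2: 9 + 9 + 8 + 7 = 33
  roll 3: 6 + 5 + 5 = 16
This matches the lower bound, so 3 is optimal.

3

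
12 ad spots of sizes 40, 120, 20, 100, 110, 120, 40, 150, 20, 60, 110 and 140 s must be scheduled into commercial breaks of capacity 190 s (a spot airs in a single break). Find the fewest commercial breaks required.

7

Total = 150 + 140 + 120 + 120 + 110 + 110 + 100 + 60 + 40 + 40 + 20 + 20 = 1030 s.
Lower bound: ⌈1030/190⌉ = 6 commercial breaks.
Also, 7 ad spots each exceed 95 s, and no two of those can share a break, so at least 7 commercial breaks are needed.
A packing using 7 commercial breaks:
  break 1: 150 + 40 = 190
  break 2: 140 + 40 = 180
  break 3: 120 + 60 = 180
  break 4: 120 + 20 + 20 = 160
  break 5: 110 = 110
  break 6: 110 = 110
  break 7: 100 = 100
This matches the lower bound, so 7 is optimal.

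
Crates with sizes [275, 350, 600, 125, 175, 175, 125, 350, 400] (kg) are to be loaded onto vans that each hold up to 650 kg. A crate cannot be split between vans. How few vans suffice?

Total = 600 + 400 + 350 + 350 + 275 + 175 + 175 + 125 + 125 = 2575 kg.
Lower bound: ⌈2575/650⌉ = 4 vans.
A packing using 5 vans:
  van 1: 600 = 600
  van 2: 400 + 175 = 575
  van 3: 350 + 275 = 625
  van 4: 350 + 175 + 125 = 650
  van 5: 125 = 125
No arrangement into 4 vans stays within capacity, so 5 is optimal.

5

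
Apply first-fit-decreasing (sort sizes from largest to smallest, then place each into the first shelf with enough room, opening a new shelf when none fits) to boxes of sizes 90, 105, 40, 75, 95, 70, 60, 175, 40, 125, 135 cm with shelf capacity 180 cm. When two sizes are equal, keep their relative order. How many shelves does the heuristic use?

Sorted descending: 175, 135, 125, 105, 95, 90, 75, 70, 60, 40, 40.
  175 → shelf 1 (new)  [load 175/180]
  135 → shelf 2 (new)  [load 135/180]
  125 → shelf 3 (new)  [load 125/180]
  105 → shelf 4 (new)  [load 105/180]
  95 → shelf 5 (new)  [load 95/180]
  90 → shelf 6 (new)  [load 90/180]
  75 → shelf 4  [load 180/180]
  70 → shelf 5  [load 165/180]
  60 → shelf 6  [load 150/180]
  40 → shelf 2  [load 175/180]
  40 → shelf 3  [load 165/180]
6 shelves opened.

6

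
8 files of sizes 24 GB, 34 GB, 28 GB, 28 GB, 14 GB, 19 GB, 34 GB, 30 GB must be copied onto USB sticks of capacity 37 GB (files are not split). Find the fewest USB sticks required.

7

Total = 34 + 34 + 30 + 28 + 28 + 24 + 19 + 14 = 211 GB.
Lower bound: ⌈211/37⌉ = 6 USB sticks.
Also, 7 files each exceed 37/2 GB, and no two of those can share a USB stick, so at least 7 USB sticks are needed.
A packing using 7 USB sticks:
  USB stick 1: 34 = 34
  USB stick 2: 34 = 34
  USB stick 3: 30 = 30
  USB stick 4: 28 = 28
  USB stick 5: 28 = 28
  USB stick 6: 24 = 24
  USB stick 7: 19 + 14 = 33
This matches the lower bound, so 7 is optimal.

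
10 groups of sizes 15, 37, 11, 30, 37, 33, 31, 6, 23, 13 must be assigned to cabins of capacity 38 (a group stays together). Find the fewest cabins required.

Total = 37 + 37 + 33 + 31 + 30 + 23 + 15 + 13 + 11 + 6 = 236.
Lower bound: ⌈236/38⌉ = 7 cabins.
A packing using 7 cabins:
  cabin 1: 37 = 37
  cabin 2: 37 = 37
  cabin 3: 33 = 33
  cabin 4: 31 + 6 = 37
  cabin 5: 30 = 30
  cabin 6: 23 + 15 = 38
  cabin 7: 13 + 11 = 24
This matches the lower bound, so 7 is optimal.

7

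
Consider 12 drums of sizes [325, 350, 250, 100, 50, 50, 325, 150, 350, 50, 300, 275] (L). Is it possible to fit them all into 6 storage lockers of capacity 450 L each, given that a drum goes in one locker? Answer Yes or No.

No

Total = 2575 L; ⌈2575/450⌉ = 6.
7 drums each exceed half the capacity and cannot share a locker, forcing at least 7 storage lockers.
At least 7 storage lockers are required, but only 6 are allowed.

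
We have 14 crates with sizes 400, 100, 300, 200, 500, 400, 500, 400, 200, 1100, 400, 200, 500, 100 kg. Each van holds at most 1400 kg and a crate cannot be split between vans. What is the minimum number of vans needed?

Total = 1100 + 500 + 500 + 500 + 400 + 400 + 400 + 400 + 300 + 200 + 200 + 200 + 100 + 100 = 5300 kg.
Lower bound: ⌈5300/1400⌉ = 4 vans.
A packing using 4 vans:
  van 1: 1100 + 300 = 1400
  van 2: 500 + 500 + 400 = 1400
  van 3: 500 + 400 + 400 + 100 = 1400
  van 4: 400 + 200 + 200 + 200 + 100 = 1100
This matches the lower bound, so 4 is optimal.

4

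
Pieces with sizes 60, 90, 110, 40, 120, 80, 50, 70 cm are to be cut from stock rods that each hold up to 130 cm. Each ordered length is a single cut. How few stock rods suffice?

5

Total = 120 + 110 + 90 + 80 + 70 + 60 + 50 + 40 = 620 cm.
Lower bound: ⌈620/130⌉ = 5 stock rods.
A packing using 5 stock rods:
  stock rod 1: 120 = 120
  stock rod 2: 110 = 110
  stock rod 3: 90 + 40 = 130
  stock rod 4: 80 + 50 = 130
  stock rod 5: 70 + 60 = 130
This matches the lower bound, so 5 is optimal.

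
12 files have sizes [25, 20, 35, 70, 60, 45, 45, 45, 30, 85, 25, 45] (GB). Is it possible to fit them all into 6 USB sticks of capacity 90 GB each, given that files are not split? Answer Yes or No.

Yes

A valid assignment using 6 USB sticks:
  USB stick 1: 85 = 85
  USB stick 2: 70 + 20 = 90
  USB stick 3: 60 + 30 = 90
  USB stick 4: 45 + 45 = 90
  USB stick 5: 45 + 45 = 90
  USB stick 6: 35 + 25 + 25 = 85
Every load is within 90 GB, so 6 USB sticks suffice.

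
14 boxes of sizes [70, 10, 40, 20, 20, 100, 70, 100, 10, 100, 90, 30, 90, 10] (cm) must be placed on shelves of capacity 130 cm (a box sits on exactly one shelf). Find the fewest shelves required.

Total = 100 + 100 + 100 + 90 + 90 + 70 + 70 + 40 + 30 + 20 + 20 + 10 + 10 + 10 = 760 cm.
Lower bound: ⌈760/130⌉ = 6 shelves.
Also, 7 boxes each exceed 65 cm, and no two of those can share a shelf, so at least 7 shelves are needed.
A packing using 7 shelves:
  shelf 1: 100 + 30 = 130
  shelf 2: 100 + 20 + 10 = 130
  shelf 3: 100 + 20 + 10 = 130
  shelf 4: 90 + 40 = 130
  shelf 5: 90 + 10 = 100
  shelf 6: 70 = 70
  shelf 7: 70 = 70
This matches the lower bound, so 7 is optimal.

7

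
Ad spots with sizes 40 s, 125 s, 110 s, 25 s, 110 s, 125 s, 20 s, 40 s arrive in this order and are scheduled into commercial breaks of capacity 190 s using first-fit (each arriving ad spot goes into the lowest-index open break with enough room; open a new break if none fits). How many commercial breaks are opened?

4

  40 → break 1 (new)  [load 40/190]
  125 → break 1  [load 165/190]
  110 → break 2 (new)  [load 110/190]
  25 → break 1  [load 190/190]
  110 → break 3 (new)  [load 110/190]
  125 → break 4 (new)  [load 125/190]
  20 → break 2  [load 130/190]
  40 → break 2  [load 170/190]
4 commercial breaks opened.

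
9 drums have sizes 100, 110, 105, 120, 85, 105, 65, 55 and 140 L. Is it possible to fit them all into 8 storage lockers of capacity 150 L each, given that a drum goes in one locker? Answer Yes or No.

A valid assignment using 8 storage lockers:
  locker 1: 140 = 140
  locker 2: 120 = 120
  locker 3: 110 = 110
  locker 4: 105 = 105
  locker 5: 105 = 105
  locker 6: 100 = 100
  locker 7: 85 + 65 = 150
  locker 8: 55 = 55
Every load is within 150 L, so 8 storage lockers suffice.

Yes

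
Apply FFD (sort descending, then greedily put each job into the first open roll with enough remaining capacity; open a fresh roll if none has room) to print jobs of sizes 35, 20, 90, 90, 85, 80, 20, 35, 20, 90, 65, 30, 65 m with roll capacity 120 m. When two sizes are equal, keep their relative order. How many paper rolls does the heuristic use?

7

Sorted descending: 90, 90, 90, 85, 80, 65, 65, 35, 35, 30, 20, 20, 20.
  90 → roll 1 (new)  [load 90/120]
  90 → roll 2 (new)  [load 90/120]
  90 → roll 3 (new)  [load 90/120]
  85 → roll 4 (new)  [load 85/120]
  80 → roll 5 (new)  [load 80/120]
  65 → roll 6 (new)  [load 65/120]
  65 → roll 7 (new)  [load 65/120]
  35 → roll 4  [load 120/120]
  35 → roll 5  [load 115/120]
  30 → roll 1  [load 120/120]
  20 → roll 2  [load 110/120]
  20 → roll 3  [load 110/120]
  20 → roll 6  [load 85/120]
7 paper rolls opened.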